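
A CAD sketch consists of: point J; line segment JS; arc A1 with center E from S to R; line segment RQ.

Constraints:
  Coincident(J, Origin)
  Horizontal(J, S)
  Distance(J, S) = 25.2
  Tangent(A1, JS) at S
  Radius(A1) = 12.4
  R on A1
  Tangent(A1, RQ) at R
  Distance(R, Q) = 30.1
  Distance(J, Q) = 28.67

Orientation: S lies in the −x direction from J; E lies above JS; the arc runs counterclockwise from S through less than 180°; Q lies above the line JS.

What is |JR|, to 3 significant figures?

16.1

J is at the origin; J and S share the same y with |JS| = 25.2 and S on the −x side, so S = (-25.2, 0.00). Tangency of A1 to JS means the radius ES is perpendicular to JS, so E = S + (0, 12.4) = (-25.2, 12.4). Since ER ⟂ RQ (tangency), |EQ| = √(12.4² + 30.1²) = 32.6 regardless of where R sits on A1. So Q lies on both circle(J, 28.67) and circle(E, 32.6); the above-JS intersection is Q = (3.09, 28.5). R is the foot of the tangent from Q: R = (-15.4, 4.77).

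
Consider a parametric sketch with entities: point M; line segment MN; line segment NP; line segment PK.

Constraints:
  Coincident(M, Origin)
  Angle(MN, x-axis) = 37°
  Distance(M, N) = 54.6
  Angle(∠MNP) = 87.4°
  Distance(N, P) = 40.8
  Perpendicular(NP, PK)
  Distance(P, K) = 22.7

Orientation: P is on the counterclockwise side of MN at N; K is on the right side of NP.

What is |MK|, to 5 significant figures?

86.228

M is at the origin; MN runs at 37.0° with length 54.6, so N = 54.6·(cos 37.0°, sin 37.0°) = (43.605, 32.859). ∠MNP = 87.4°, so NP runs at 37.0° + (180° − 87.4°) = 129.60° from the x-axis; with |NP| = 40.8, P = N + 40.8·(cos 129.60°, sin 129.60°) = (17.599, 64.296). The perpendicularity gives PK at right angles to NP; with |PK| = 22.7 on the right of NP, K = P + 22.7·(0.77051, 0.63742) = (35.089, 78.766). Then |MK| = |K − M| = 86.228.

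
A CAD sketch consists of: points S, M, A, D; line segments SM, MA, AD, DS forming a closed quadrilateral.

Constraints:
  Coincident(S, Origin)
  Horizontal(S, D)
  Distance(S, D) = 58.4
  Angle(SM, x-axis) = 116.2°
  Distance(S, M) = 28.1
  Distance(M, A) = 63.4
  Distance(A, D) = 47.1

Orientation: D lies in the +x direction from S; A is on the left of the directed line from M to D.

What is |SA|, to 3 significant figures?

66.0

Checks: SM at 116.2° ✓; |MA| = 63.40 ✓; |AD| = 47.10 ✓.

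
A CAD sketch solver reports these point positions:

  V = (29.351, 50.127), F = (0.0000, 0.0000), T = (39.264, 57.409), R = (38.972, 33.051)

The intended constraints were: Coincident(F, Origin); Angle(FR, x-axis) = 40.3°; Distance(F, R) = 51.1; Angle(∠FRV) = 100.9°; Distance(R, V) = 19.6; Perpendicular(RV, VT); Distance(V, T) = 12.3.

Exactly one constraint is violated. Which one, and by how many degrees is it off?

Perpendicular(RV, VT) — off by 6.90°.

F = (0.00, 0.00) ✓; FR at 40.30° ✓; |FR| = 51.10 ✓; ∠FRV = 100.9° ✓; |RV| = 19.60 ✓; ∠(RV, VT) = 83.10° ✗; |VT| = 12.30 ✓.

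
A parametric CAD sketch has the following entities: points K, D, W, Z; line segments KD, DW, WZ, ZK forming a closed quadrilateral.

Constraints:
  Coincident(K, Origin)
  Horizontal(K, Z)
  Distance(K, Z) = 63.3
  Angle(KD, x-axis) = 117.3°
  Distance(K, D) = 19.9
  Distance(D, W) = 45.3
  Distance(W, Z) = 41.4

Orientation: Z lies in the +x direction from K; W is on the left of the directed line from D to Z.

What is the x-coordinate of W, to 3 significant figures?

34.5

K is at the origin; K and Z share the same y with |KZ| = 63.3 and Z in +x, so Z = (63.3, 0). KD runs at 117.3° with |KD| = 19.9, so D = (-9.13, 17.7). W is determined by |DW| = 45.3 and |WZ| = 41.4 together: it lies at the intersection of circle(D, 45.3) and circle(Z, 41.4). With |DZ| = 74.6, the foot of the radical line on DZ is 39.5 from D and the perpendicular offset is √(45.3² − 39.5²) = 22.1. Taking the left-of-DZ solution: W = (34.5, 29.8).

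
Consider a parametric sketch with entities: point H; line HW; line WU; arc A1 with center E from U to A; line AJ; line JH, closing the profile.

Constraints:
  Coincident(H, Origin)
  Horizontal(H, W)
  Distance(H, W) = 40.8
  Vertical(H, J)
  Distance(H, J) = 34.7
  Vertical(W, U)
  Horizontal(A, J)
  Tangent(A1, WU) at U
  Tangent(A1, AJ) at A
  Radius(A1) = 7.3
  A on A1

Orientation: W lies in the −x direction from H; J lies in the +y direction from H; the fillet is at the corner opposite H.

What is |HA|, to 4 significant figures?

48.23

The virtual corner opposite H is at (-40.80, 34.70). The tangent condition forces EU to be normal to WU and tangency of A1 to AJ means the radius EA is perpendicular to AJ, with radius 7.3, so the center E sits 7.3 in from both sides at E = (-33.50, 27.40). That places the tangent points at U = (-40.80, 27.40) on WU and A = (-33.50, 34.70) on AJ. Then |HA| = |A − H| = 48.23.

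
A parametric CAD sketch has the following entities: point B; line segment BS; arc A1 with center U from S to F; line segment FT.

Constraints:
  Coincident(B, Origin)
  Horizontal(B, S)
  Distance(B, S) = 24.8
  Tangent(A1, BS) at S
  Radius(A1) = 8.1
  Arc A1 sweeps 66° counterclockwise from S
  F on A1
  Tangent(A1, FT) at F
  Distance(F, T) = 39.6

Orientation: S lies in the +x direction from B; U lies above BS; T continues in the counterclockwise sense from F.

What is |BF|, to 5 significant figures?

32.556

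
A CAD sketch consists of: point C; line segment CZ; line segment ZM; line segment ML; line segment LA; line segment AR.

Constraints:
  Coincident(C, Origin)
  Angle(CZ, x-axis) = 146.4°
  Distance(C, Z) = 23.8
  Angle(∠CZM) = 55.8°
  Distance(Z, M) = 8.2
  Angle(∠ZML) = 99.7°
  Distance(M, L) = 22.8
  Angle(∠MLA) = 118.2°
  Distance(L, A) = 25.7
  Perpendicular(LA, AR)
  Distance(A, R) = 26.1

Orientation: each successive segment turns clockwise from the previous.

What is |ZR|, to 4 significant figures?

30.02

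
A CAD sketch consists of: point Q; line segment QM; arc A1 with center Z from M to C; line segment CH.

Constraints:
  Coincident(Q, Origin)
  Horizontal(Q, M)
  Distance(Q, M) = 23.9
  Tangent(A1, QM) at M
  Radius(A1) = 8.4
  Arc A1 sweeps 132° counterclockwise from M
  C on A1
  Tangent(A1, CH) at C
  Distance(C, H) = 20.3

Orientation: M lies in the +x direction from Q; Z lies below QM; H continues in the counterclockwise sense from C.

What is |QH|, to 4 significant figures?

42.70

On A1, M sits at bearing 90° from Z; a 132° counterclockwise sweep puts C at bearing 222°, so C = Z + 8.4·(cos 222°, sin 222°) = (17.66, -14.02). Since A1 is tangent to CH there, ZC ⟂ CH, so CH runs along (−sin 222°, cos 222°); with |CH| = 20.3, H = (31.24, -29.11). Then |QH| = |H − Q| = 42.70.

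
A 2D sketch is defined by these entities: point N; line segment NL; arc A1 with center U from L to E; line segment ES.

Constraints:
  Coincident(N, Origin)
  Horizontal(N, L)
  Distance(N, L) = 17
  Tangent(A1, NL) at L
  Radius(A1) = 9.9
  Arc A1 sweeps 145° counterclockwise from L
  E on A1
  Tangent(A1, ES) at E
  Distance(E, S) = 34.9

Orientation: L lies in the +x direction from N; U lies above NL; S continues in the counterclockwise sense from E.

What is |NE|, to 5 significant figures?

28.960

A1 meets NL tangentially, so UL is at right angles to NL, so U = L + (0, 9.9) = (17.000, 9.9000). On A1, L sits at bearing -90° from U; a 145° counterclockwise sweep puts E at bearing 55°, so E = U + 9.9·(cos 55°, sin 55°) = (22.678, 18.010). Then |NE| = |E − N| = 28.960.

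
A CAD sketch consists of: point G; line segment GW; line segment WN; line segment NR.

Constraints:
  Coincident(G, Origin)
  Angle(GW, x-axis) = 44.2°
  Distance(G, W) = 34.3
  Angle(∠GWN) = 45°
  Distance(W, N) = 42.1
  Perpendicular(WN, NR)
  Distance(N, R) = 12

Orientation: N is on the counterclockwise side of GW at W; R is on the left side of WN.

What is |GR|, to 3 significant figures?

21.6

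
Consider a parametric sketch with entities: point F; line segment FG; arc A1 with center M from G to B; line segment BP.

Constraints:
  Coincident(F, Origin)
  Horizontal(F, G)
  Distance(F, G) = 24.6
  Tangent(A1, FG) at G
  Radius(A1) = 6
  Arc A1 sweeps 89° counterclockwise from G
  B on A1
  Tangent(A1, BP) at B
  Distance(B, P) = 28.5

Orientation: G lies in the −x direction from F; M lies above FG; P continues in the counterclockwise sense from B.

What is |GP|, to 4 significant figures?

35.00

F is at the origin; FG is horizontal with |FG| = 24.6 and G on the −x side, so G = (-24.60, 0.000). Since A1 is tangent to FG there, MG ⟂ FG, so M = G + (0, 6) = (-24.60, 6.000). On A1, G sits at bearing -90° from M; an 89° counterclockwise sweep puts B at bearing -1°, so B = M + 6.0·(cos -1°, sin -1°) = (-18.60, 5.895). Tangency of A1 to BP means the radius MB is perpendicular to BP, so BP runs along (−sin -1°, cos -1°); with |BP| = 28.5, P = (-18.10, 34.39). Then |GP| = |P − G| = 35.00.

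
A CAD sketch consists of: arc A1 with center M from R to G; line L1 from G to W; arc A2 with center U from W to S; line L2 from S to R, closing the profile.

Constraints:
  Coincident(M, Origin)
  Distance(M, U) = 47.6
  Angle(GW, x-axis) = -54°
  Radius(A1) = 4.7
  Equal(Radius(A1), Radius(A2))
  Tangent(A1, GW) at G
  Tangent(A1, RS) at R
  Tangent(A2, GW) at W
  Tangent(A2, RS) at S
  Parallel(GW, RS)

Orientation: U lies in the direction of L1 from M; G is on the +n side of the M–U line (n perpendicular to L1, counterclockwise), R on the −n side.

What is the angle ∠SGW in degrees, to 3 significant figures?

11.2°

The slot axis is L1's direction at -54.0°, so u = (cos -54.0°, sin -54.0°) = (0.588, -0.809) and n = (−sin -54.0°, cos -54.0°) = (0.809, 0.588). M is at the origin and U lies 47.6 along u from M, so U = 47.6·u = (28.0, -38.5). Tangency of A1 to both parallel lines with radius 4.7 puts G and R at M ± 4.7·n: G = (3.80, 2.76), R = (-3.80, -2.76). Equal radii place W and S the same way about U: W = U + 4.7·n = (31.8, -35.7), S = U − 4.7·n = (24.2, -41.3). Then cos ∠SGW = GS·GW / (|GS||GW|), giving 11.2°.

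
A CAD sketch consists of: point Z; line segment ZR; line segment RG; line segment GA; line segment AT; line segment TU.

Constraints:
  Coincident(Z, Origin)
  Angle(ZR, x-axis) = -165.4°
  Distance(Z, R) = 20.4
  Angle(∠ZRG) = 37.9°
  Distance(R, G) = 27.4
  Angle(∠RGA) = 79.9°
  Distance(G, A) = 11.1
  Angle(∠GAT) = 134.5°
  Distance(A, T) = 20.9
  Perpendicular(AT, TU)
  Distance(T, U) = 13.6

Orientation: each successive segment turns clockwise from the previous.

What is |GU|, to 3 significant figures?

29.2

Z is at the origin; ZR runs at -165.4° with length 20.4, so R = (-19.7, -5.14). ∠ZRG = 37.9° gives RG at 52.5° from the x-axis; with |RG| = 27.4, G = (-3.06, 16.6). ∠RGA = 79.9° gives GA at -47.6° from the x-axis; with |GA| = 11.1, A = (4.42, 8.40). ∠GAT = 134.5° gives AT at -93.1° from the x-axis; with |AT| = 20.9, T = (3.29, -12.5). AT is perpendicular to TU, so TU runs at 177°; with |TU| = 13.6, U = (-10.3, -11.7). Then |GU| = |U − G| = 29.2.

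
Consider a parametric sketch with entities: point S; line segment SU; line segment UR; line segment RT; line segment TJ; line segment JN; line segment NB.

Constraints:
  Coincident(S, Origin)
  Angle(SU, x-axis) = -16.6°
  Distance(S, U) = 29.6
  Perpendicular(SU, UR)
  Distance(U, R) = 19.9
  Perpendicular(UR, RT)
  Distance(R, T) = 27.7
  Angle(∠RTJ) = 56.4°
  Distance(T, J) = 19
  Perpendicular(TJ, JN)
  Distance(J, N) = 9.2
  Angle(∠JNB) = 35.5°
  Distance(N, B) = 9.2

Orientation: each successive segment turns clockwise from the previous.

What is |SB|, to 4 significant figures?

14.43

S is at the origin; SU runs at -16.6° with length 29.6, so U = (28.37, -8.456). SU is perpendicular to UR, so UR runs at -106.6°; with |UR| = 19.9, R = (22.68, -27.53). The perpendicularity gives RT at right angles to UR, so RT runs at 163.4°; with |RT| = 27.7, T = (-3.864, -19.61). ∠RTJ = 56.4° gives TJ at 39.80° from the x-axis; with |TJ| = 19.0, J = (10.73, -7.451). TJ ⟂ JN, so JN runs at -50.20°; with |JN| = 9.2, N = (16.62, -14.52). ∠JNB = 35.5° gives NB at 165.3° from the x-axis; with |NB| = 9.2, B = (7.723, -12.18). Then |SB| = |B − S| = 14.43.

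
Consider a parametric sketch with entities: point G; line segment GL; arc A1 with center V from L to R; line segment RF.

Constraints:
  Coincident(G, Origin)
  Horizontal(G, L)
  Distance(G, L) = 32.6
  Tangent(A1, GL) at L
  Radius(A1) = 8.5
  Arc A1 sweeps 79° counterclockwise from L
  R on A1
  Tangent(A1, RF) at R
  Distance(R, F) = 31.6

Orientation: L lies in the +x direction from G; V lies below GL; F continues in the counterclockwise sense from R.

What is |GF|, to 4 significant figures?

42.05

G is at the origin; GL is horizontal with |GL| = 32.6 and L on the +x side, so L = (32.60, 0.000). Since A1 is tangent to GL there, VL ⟂ GL, so V = L + (0, -8.5) = (32.60, -8.500). On A1, L sits at bearing 90° from V; a 79° counterclockwise sweep puts R at bearing 169°, so R = V + 8.5·(cos 169°, sin 169°) = (24.26, -6.878). Since A1 is tangent to RF there, VR ⟂ RF, so RF runs along (−sin 169°, cos 169°); with |RF| = 31.6, F = (18.23, -37.90). Then |GF| = |F − G| = 42.05.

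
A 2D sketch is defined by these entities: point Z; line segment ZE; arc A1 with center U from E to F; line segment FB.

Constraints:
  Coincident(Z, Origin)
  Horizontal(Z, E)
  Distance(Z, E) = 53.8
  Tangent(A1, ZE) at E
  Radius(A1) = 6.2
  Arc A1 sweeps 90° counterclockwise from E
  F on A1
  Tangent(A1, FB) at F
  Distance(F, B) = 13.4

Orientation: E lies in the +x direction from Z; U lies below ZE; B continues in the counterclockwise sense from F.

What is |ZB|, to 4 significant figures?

51.48

Z is at the origin; ZE is horizontal with |ZE| = 53.8 and E on the +x side, so E = (53.80, 0.000). Since A1 is tangent to ZE there, UE ⟂ ZE, so U = E + (0, -6.2) = (53.80, -6.200). On A1, E sits at bearing 90° from U; a 90° counterclockwise sweep puts F at bearing 180°, so F = U + 6.2·(cos 180°, sin 180°) = (47.60, -6.200). A1 meets FB tangentially, so UF is at right angles to FB, so FB runs along (−sin 180°, cos 180°); with |FB| = 13.4, B = (47.60, -19.60). Then |ZB| = |B − Z| = 51.48.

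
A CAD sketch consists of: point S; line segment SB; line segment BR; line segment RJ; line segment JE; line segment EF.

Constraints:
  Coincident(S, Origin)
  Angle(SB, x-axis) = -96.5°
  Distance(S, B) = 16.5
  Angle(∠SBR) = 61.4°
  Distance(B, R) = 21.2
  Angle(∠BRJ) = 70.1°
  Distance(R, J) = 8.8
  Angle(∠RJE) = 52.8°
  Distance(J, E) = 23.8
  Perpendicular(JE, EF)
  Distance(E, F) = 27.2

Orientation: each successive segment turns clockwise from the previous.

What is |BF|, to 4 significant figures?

38.62

S is at the origin; SB runs at -96.5° with length 16.5, so B = (-1.868, -16.39). ∠SBR = 61.4° gives BR at 144.9° from the x-axis; with |BR| = 21.2, R = (-19.21, -4.204). ∠BRJ = 70.1° gives RJ at 35.00° from the x-axis; with |RJ| = 8.8, J = (-12.00, 0.8436). ∠RJE = 52.8° gives JE at -92.20° from the x-axis; with |JE| = 23.8, E = (-12.92, -22.94). JE ⟂ EF, so EF runs at 177.8°; with |EF| = 27.2, F = (-40.10, -21.89). Then |BF| = |F − B| = 38.62.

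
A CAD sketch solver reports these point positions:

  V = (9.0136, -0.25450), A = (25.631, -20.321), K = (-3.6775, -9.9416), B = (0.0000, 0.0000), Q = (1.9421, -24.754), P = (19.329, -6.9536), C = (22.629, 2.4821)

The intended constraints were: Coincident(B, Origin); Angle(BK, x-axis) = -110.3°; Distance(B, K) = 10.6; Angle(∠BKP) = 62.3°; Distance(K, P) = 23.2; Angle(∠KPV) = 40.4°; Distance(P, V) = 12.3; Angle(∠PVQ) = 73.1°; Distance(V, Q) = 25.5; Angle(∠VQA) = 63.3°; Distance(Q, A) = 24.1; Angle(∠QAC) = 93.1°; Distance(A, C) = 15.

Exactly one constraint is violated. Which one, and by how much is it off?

Distance(A, C) = 15 — off by 8.00.

B = (0.00, 0.00) ✓; BK at -110.3° ✓; |BK| = 10.60 ✓; ∠BKP = 62.30° ✓; |KP| = 23.20 ✓; ∠KPV = 40.40° ✓; |PV| = 12.30 ✓; ∠PVQ = 73.10° ✓; |VQ| = 25.50 ✓; ∠VQA = 63.30° ✓; |QA| = 24.10 ✓; ∠QAC = 93.10° ✓; |AC| = 23.00 ✗.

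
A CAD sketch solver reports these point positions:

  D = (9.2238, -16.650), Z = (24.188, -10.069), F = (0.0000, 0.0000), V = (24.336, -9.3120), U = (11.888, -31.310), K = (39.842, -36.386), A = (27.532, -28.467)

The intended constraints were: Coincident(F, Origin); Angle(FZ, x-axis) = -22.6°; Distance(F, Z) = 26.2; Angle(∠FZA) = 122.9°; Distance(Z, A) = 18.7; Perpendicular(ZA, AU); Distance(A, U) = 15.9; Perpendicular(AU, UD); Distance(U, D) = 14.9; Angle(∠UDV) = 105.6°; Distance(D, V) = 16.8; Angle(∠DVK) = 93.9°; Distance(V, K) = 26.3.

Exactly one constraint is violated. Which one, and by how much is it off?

Distance(V, K) = 26.3 — off by 4.90.

F = (0.00, 0.00) ✓; FZ at -22.60° ✓; |FZ| = 26.20 ✓; ∠FZA = 122.9° ✓; |ZA| = 18.70 ✓; ∠(ZA, AU) = 90.00° ✓; |AU| = 15.90 ✓; ∠(AU, UD) = 90.00° ✓; |UD| = 14.90 ✓; ∠UDV = 105.6° ✓; |DV| = 16.80 ✓; ∠DVK = 93.90° ✓; |VK| = 31.20 ✗.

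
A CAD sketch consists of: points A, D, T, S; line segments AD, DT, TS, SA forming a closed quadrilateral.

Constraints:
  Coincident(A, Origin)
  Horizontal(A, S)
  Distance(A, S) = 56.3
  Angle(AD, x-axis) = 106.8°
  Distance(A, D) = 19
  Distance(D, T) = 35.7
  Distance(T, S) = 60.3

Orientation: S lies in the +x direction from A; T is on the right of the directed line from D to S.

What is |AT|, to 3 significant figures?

17.3

Checks: |DT| = 35.70 ✓; |TS| = 60.30 ✓.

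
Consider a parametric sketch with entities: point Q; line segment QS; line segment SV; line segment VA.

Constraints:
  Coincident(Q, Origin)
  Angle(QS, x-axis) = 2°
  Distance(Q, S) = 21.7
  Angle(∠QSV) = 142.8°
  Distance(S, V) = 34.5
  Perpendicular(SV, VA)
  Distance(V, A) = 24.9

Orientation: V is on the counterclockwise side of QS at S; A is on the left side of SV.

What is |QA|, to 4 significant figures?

53.11

Q is at the origin; QS runs at 2.0° with length 21.7, so S = 21.7·(cos 2.0°, sin 2.0°) = (21.69, 0.7573). ∠QSV = 142.8°, so SV runs at 2.0° + (180° − 142.8°) = 39.20° from the x-axis; with |SV| = 34.5, V = S + 34.5·(cos 39.20°, sin 39.20°) = (48.42, 22.56). The perpendicularity gives VA at right angles to SV; with |VA| = 24.9 on the left of SV, A = V + 24.9·(-0.6320, 0.7749) = (32.68, 41.86). Then |QA| = |A − Q| = 53.11.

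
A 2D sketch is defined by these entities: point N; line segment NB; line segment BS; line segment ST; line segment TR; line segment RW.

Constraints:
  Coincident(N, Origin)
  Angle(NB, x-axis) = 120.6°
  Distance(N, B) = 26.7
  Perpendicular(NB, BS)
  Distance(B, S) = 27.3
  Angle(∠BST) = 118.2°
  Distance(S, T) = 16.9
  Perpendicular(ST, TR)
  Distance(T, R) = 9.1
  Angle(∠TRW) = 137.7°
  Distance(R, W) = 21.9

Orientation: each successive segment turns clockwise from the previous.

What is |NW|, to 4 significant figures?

14.18

ST is perpendicular to TR, so TR runs at -121.2°; with |TR| = 9.1, R = (19.65, 20.34). ∠TRW = 137.7° gives RW at -163.5° from the x-axis; with |RW| = 21.9, W = (-1.350, 14.12). Then |NW| = |W − N| = 14.18.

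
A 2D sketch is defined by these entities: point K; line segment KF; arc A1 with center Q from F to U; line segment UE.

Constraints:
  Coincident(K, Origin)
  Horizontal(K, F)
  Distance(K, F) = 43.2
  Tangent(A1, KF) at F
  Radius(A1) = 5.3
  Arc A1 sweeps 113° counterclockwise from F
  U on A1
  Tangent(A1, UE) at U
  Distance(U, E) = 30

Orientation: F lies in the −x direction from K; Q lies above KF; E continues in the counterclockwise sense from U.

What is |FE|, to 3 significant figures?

35.6

K is at the origin; K and F share the same y with |KF| = 43.2 and F on the −x side, so F = (-43.2, 0.00). Tangency of A1 to KF means the radius QF is perpendicular to KF, so Q = F + (0, 5.3) = (-43.2, 5.30). On A1, F sits at bearing -90° from Q; a 113° counterclockwise sweep puts U at bearing 23°, so U = Q + 5.3·(cos 23°, sin 23°) = (-38.3, 7.37). A1 meets UE tangentially, so QU is at right angles to UE, so UE runs along (−sin 23°, cos 23°); with |UE| = 30.0, E = (-50.0, 35.0). Then |FE| = |E − F| = 35.6.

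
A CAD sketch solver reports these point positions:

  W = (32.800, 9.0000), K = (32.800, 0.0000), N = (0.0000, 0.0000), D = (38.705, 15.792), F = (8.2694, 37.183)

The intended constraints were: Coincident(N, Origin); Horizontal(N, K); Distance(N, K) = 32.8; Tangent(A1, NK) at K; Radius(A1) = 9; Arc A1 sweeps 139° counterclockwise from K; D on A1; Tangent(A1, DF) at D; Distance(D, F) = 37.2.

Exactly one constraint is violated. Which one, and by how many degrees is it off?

Tangent(A1, DF) at D — off by 5.90°.

N = (0.00, 0.00) ✓; N.y = 0.00, K.y = 0.00 ✓; |NK| = 32.80 ✓; ∠(WK, KN) = 90.00° ✓; |WK| = 9.000 ✓; bearing(W→D) − bearing(W→K) = 139.0° ✓; |WD| = 9.000 ✓; ∠(WD, DF) = 84.10° ✗; |DF| = 37.20 ✓.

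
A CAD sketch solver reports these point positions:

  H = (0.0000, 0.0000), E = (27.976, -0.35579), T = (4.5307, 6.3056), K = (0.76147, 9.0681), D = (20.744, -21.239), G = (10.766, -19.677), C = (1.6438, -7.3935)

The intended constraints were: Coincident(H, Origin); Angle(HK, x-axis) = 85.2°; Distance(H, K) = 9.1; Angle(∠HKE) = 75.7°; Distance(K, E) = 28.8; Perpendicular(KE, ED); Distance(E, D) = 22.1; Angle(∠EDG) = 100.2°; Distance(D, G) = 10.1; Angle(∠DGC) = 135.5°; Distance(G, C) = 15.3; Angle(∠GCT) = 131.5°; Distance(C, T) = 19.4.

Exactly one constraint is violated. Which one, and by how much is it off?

Distance(C, T) = 19.4 — off by 5.40.

H = (0.00, 0.00) ✓; HK at 85.20° ✓; |HK| = 9.100 ✓; ∠HKE = 75.70° ✓; |KE| = 28.80 ✓; ∠(KE, ED) = 90.00° ✓; |ED| = 22.10 ✓; ∠EDG = 100.2° ✓; |DG| = 10.10 ✓; ∠DGC = 135.5° ✓; |GC| = 15.30 ✓; ∠GCT = 131.5° ✓; |CT| = 14.00 ✗.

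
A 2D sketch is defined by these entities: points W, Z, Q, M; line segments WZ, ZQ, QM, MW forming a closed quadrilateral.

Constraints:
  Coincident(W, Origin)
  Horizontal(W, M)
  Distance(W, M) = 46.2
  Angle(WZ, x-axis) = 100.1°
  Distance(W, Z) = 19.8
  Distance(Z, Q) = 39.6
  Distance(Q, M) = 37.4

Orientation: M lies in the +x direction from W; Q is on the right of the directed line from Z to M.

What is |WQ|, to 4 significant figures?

20.95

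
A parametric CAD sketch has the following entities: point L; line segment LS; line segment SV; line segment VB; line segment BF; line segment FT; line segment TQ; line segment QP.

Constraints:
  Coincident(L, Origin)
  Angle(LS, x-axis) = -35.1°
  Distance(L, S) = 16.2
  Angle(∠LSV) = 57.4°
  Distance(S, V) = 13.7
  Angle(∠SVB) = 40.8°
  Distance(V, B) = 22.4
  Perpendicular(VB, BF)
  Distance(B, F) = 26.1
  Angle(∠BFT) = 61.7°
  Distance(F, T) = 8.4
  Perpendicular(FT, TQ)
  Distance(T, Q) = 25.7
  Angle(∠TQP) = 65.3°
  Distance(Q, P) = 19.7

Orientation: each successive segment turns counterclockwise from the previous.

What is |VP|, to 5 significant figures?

41.906

L is at the origin; LS runs at -35.1° with length 16.2, so S = (13.254, -9.3151). ∠LSV = 57.4° gives SV at 87.500° from the x-axis; with |SV| = 13.7, V = (13.852, 4.3719). ∠SVB = 40.8° gives VB at -133.30° from the x-axis; with |VB| = 22.4, B = (-1.5107, -11.930). The perpendicularity gives BF at right angles to VB, so BF runs at -43.300°; with |BF| = 26.1, F = (17.484, -29.830). ∠BFT = 61.7° gives FT at 75.000° from the x-axis; with |FT| = 8.4, T = (19.658, -21.716). The perpendicularity gives TQ at right angles to FT, so TQ runs at 165.00°; with |TQ| = 25.7, Q = (-5.1661, -15.065). ∠TQP = 65.3° gives QP at -80.300° from the x-axis; with |QP| = 19.7, P = (-1.8468, -34.483). Then |VP| = |P − V| = 41.906.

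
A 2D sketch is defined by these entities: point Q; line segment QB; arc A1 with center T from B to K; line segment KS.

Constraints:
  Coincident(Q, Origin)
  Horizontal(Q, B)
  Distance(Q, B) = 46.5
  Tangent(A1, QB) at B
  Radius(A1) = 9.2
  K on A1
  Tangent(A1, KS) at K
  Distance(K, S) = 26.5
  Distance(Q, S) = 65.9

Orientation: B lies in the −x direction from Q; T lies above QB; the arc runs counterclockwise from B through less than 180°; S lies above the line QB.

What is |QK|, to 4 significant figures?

41.89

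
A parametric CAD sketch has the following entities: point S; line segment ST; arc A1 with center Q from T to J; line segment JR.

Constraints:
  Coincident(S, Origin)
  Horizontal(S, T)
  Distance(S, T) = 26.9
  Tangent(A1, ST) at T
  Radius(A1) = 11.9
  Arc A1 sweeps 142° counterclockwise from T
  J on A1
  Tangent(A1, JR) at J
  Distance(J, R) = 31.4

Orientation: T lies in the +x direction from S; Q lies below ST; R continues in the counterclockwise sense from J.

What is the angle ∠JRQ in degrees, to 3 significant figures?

20.8°

On A1, T sits at bearing 90° from Q; a 142° counterclockwise sweep puts J at bearing 232°, so J = Q + 11.9·(cos 232°, sin 232°) = (19.6, -21.3). Tangency of A1 to JR means the radius QJ is perpendicular to JR, so JR runs along (−sin 232°, cos 232°); with |JR| = 31.4, R = (44.3, -40.6). Then cos ∠JRQ = RJ·RQ / (|RJ||RQ|), giving 20.8°.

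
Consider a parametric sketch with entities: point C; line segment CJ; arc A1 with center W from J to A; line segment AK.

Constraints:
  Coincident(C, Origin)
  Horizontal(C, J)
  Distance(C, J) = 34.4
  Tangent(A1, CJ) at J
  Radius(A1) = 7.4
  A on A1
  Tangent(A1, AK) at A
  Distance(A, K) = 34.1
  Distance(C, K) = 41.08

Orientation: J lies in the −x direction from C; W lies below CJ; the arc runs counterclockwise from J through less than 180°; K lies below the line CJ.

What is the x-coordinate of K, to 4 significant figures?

-16.76

C is at the origin; CJ is horizontal with |CJ| = 34.4 and J on the −x side, so J = (-34.40, 0.000). A1 meets CJ tangentially, so WJ is at right angles to CJ, so W = J + (0, -7.4) = (-34.40, -7.400). Since WA ⟂ AK (tangency), |WK| = √(7.4² + 34.1²) = 34.89 regardless of where A sits on A1. So K lies on both circle(C, 41.08) and circle(W, 34.89); the below-CJ intersection is K = (-16.76, -37.51). A is the foot of the tangent from K: A = (-39.85, -12.41).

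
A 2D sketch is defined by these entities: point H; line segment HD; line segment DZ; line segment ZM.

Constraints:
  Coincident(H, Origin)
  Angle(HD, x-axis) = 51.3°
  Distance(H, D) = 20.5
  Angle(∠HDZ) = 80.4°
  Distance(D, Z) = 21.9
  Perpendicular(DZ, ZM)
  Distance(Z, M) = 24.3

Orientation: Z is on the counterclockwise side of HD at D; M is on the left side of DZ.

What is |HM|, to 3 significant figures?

18.9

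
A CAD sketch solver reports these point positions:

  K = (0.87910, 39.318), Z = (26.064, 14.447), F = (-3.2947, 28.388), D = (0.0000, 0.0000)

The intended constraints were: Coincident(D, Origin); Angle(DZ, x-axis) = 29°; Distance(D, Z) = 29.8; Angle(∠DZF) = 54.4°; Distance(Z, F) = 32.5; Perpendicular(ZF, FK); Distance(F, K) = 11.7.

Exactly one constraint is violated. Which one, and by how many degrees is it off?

Perpendicular(ZF, FK) — off by 4.50°.

D = (0.00, 0.00) ✓; DZ at 29.00° ✓; |DZ| = 29.80 ✓; ∠DZF = 54.40° ✓; |ZF| = 32.50 ✓; ∠(ZF, FK) = 85.50° ✗; |FK| = 11.70 ✓.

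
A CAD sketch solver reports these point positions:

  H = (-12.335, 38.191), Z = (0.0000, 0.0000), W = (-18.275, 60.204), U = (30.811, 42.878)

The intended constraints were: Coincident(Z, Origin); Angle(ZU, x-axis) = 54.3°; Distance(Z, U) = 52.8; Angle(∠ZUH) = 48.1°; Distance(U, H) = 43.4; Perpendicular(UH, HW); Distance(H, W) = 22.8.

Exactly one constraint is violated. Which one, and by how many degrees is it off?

Perpendicular(UH, HW) — off by 8.90°.

Z = (0.00, 0.00) ✓; ZU at 54.30° ✓; |ZU| = 52.80 ✓; ∠ZUH = 48.10° ✓; |UH| = 43.40 ✓; ∠(UH, HW) = 81.10° ✗; |HW| = 22.80 ✓.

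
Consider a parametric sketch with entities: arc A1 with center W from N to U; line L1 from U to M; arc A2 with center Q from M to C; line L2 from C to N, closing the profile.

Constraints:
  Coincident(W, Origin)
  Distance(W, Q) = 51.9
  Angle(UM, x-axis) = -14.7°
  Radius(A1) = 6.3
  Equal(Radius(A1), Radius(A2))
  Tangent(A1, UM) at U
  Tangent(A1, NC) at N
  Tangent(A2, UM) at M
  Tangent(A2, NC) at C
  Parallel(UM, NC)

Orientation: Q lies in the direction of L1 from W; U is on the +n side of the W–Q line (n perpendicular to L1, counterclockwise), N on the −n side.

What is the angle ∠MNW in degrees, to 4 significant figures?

76.35°

The slot axis is L1's direction at -14.7°, so u = (cos -14.7°, sin -14.7°) = (0.9673, -0.2538) and n = (−sin -14.7°, cos -14.7°) = (0.2538, 0.9673). W is at the origin and Q lies 51.9 along u from W, so Q = 51.9·u = (50.20, -13.17). Tangency of A1 to both parallel lines with radius 6.3 puts U and N at W ± 6.3·n: U = (1.599, 6.094), N = (-1.599, -6.094). Equal radii place M and C the same way about Q: M = Q + 6.3·n = (51.80, -7.076), C = Q − 6.3·n = (48.60, -19.26). Then cos ∠MNW = NM·NW / (|NM||NW|), giving 76.35°.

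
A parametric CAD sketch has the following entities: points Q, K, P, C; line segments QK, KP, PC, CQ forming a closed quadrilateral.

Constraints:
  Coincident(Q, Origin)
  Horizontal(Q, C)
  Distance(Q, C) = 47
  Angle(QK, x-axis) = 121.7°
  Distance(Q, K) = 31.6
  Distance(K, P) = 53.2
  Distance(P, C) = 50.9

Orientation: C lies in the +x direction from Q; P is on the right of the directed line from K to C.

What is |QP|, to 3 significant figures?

23.1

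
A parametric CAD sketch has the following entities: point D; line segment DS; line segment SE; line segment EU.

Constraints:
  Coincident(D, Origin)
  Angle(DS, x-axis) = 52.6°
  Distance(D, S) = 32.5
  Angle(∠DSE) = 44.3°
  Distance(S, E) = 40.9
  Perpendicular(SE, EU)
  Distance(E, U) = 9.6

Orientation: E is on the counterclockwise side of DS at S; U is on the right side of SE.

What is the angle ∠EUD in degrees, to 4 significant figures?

28.64°

D is at the origin; DS runs at 52.6° with length 32.5, so S = 32.5·(cos 52.6°, sin 52.6°) = (19.74, 25.82). ∠DSE = 44.3°, so SE runs at 52.6° + (180° − 44.3°) = 188.3° from the x-axis; with |SE| = 40.9, E = S + 40.9·(cos 188.3°, sin 188.3°) = (-20.73, 19.91). SE ⟂ EU; with |EU| = 9.6 on the right of SE, U = E + 9.6·(-0.1444, 0.9895) = (-22.12, 29.41). Then cos ∠EUD = UE·UD / (|UE||UD|), giving 28.64°.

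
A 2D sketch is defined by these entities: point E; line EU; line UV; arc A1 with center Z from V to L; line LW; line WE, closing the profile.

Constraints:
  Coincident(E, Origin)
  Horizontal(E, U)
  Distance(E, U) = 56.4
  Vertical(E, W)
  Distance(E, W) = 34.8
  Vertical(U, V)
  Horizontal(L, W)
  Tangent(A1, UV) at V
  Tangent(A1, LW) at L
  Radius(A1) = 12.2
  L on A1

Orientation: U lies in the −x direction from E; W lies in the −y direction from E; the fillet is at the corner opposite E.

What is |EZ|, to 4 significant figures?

49.64

E is at the origin; E and U share the same y with |EU| = 56.4 and U on the −x side, so U = (-56.40, 0.000). E and W share the same x with |EW| = 34.8 and W on the −y side, so W = (0.000, -34.80). The virtual corner opposite E is at (-56.40, -34.80). A1 meets UV tangentially, so ZV is at right angles to UV and since A1 is tangent to LW there, ZL ⟂ LW, with radius 12.2, so the center Z sits 12.2 in from both sides at Z = (-44.20, -22.60). Then |EZ| = |Z − E| = 49.64.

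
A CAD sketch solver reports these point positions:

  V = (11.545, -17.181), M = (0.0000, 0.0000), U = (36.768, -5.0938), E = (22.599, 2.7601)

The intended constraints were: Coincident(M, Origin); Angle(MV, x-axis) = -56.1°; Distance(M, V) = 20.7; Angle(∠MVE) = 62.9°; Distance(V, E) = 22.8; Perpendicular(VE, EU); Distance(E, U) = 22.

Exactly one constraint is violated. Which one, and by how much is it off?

Distance(E, U) = 22 — off by 5.80.

M = (0.00, 0.00) ✓; MV at -56.10° ✓; |MV| = 20.70 ✓; ∠MVE = 62.90° ✓; |VE| = 22.80 ✓; ∠(VE, EU) = 90.00° ✓; |EU| = 16.20 ✗.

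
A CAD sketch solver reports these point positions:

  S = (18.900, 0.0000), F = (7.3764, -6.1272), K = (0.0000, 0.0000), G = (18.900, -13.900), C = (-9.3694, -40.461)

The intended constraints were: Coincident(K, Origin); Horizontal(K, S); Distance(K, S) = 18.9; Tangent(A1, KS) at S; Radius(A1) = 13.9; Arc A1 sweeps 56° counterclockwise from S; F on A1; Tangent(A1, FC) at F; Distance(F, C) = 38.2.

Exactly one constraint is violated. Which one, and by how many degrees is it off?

Tangent(A1, FC) at F — off by 8.00°.

K = (0.00, 0.00) ✓; K.y = 0.00, S.y = 0.00 ✓; |KS| = 18.90 ✓; ∠(GS, SK) = 90.00° ✓; |GS| = 13.90 ✓; bearing(G→F) − bearing(G→S) = 56.00° ✓; |GF| = 13.90 ✓; ∠(GF, FC) = 82.00° ✗; |FC| = 38.20 ✓.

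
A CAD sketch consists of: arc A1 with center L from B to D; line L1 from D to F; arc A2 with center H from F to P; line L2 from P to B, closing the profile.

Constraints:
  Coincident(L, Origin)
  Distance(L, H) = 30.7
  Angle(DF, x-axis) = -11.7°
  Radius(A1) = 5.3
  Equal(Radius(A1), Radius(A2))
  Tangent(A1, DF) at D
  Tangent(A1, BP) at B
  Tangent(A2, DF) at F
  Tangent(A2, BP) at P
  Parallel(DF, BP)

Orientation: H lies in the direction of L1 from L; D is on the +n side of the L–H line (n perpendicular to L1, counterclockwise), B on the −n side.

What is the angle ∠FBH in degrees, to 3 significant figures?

9.25°

Tangency of A1 to both parallel lines with radius 5.3 puts D and B at L ± 5.3·n: D = (1.07, 5.19), B = (-1.07, -5.19). Equal radii place F and P the same way about H: F = H + 5.3·n = (31.1, -1.04), P = H − 5.3·n = (29.0, -11.4). Then cos ∠FBH = BF·BH / (|BF||BH|), giving 9.25°.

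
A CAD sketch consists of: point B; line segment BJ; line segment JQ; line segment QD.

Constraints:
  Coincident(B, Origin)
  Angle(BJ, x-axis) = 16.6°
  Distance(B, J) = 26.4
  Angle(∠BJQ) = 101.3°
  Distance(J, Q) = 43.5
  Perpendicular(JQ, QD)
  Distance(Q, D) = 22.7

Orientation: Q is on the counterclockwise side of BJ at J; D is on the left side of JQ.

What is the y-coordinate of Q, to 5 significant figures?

50.856

B is at the origin; BJ runs at 16.6° with length 26.4, so J = 26.4·(cos 16.6°, sin 16.6°) = (25.300, 7.5422). ∠BJQ = 101.3°, so JQ runs at 16.6° + (180° − 101.3°) = 95.300° from the x-axis; with |JQ| = 43.5, Q = J + 43.5·(cos 95.300°, sin 95.300°) = (21.282, 50.856). So Q.y = 50.856.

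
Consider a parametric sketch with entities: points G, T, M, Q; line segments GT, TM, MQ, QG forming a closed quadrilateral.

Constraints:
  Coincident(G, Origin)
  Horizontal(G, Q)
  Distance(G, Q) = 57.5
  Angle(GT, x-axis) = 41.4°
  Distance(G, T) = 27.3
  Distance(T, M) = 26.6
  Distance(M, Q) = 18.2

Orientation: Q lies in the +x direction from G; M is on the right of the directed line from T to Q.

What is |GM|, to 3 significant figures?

39.3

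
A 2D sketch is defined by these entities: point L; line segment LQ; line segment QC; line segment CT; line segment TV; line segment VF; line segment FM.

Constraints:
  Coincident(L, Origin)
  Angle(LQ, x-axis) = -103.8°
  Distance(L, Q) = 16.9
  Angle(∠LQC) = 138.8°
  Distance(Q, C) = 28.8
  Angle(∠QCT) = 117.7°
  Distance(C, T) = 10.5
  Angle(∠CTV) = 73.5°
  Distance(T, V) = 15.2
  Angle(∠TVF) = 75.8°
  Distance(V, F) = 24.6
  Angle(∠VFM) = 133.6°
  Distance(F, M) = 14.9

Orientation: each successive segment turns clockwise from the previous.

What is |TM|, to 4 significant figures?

31.40

L is at the origin; LQ runs at -103.8° with length 16.9, so Q = (-4.031, -16.41). ∠LQC = 138.8° gives QC at -145.0° from the x-axis; with |QC| = 28.8, C = (-27.62, -32.93). ∠QCT = 117.7° gives CT at 152.7° from the x-axis; with |CT| = 10.5, T = (-36.95, -28.12). ∠CTV = 73.5° gives TV at 46.20° from the x-axis; with |TV| = 15.2, V = (-26.43, -17.14). ∠TVF = 75.8° gives VF at -58.00° from the x-axis; with |VF| = 24.6, F = (-13.40, -38.01). ∠VFM = 133.6° gives FM at -104.4° from the x-axis; with |FM| = 14.9, M = (-17.10, -52.44). Then |TM| = |M − T| = 31.40.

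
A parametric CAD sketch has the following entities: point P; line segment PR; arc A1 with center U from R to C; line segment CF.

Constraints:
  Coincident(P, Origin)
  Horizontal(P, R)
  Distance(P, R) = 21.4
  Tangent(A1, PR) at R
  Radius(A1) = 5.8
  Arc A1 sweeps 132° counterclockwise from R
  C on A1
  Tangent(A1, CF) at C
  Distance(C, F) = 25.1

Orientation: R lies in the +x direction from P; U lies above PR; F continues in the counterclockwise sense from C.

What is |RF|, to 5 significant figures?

30.963

On A1, R sits at bearing -90° from U; a 132° counterclockwise sweep puts C at bearing 42°, so C = U + 5.8·(cos 42°, sin 42°) = (25.710, 9.6810). The tangent condition forces UC to be normal to CF, so CF runs along (−sin 42°, cos 42°); with |CF| = 25.1, F = (8.9151, 28.334). Then |RF| = |F − R| = 30.963.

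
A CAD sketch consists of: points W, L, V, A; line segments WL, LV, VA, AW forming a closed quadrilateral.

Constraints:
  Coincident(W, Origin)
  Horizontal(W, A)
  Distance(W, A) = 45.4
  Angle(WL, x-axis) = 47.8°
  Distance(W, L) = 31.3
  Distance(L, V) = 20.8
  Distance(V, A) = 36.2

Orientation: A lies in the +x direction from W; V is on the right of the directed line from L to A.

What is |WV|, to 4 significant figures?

11.25

W is at the origin; W and A share the same y with |WA| = 45.4 and A in +x, so A = (45.4, 0). WL runs at 47.8° with |WL| = 31.3, so L = (21.02, 23.19). V is determined by |LV| = 20.8 and |VA| = 36.2 together: it lies at the intersection of circle(L, 20.8) and circle(A, 36.2). With |LA| = 33.64, the foot of the radical line on LA is 3.775 from L and the perpendicular offset is √(20.8² − 3.775²) = 20.45. Taking the right-of-LA solution: V = (9.662, 5.765).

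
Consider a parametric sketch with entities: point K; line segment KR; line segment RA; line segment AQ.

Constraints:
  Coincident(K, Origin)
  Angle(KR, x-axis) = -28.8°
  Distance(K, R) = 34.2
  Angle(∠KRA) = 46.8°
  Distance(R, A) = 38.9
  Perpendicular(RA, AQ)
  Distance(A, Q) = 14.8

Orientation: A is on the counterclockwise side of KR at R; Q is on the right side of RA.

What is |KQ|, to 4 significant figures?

42.64

K is at the origin; KR runs at -28.8° with length 34.2, so R = 34.2·(cos -28.8°, sin -28.8°) = (29.97, -16.48). ∠KRA = 46.8°, so RA runs at -28.8° + (180° − 46.8°) = 104.4° from the x-axis; with |RA| = 38.9, A = R + 38.9·(cos 104.4°, sin 104.4°) = (20.30, 21.20). The perpendicularity gives AQ at right angles to RA; with |AQ| = 14.8 on the right of RA, Q = A + 14.8·(0.9686, 0.2487) = (34.63, 24.88). Then |KQ| = |Q − K| = 42.64.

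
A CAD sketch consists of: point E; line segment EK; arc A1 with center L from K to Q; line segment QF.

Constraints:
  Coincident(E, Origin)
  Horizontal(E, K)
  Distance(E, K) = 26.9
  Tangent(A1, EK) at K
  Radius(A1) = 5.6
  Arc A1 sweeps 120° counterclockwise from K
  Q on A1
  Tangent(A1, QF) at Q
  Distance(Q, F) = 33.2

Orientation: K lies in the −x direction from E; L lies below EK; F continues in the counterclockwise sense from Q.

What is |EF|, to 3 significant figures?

40.1

E is at the origin; EK is horizontal with |EK| = 26.9 and K on the −x side, so K = (-26.9, 0.00). The tangent condition forces LK to be normal to EK, so L = K + (0, -5.6) = (-26.9, -5.60). On A1, K sits at bearing 90° from L; a 120° counterclockwise sweep puts Q at bearing 210°, so Q = L + 5.6·(cos 210°, sin 210°) = (-31.7, -8.40). The tangent condition forces LQ to be normal to QF, so QF runs along (−sin 210°, cos 210°); with |QF| = 33.2, F = (-15.1, -37.2). Then |EF| = |F − E| = 40.1.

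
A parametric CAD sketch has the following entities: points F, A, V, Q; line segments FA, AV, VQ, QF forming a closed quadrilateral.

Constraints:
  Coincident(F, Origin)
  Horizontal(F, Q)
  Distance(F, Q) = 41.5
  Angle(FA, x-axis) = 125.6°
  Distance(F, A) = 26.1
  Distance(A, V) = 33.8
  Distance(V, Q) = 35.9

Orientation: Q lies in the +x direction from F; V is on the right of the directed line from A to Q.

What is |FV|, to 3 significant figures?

7.87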